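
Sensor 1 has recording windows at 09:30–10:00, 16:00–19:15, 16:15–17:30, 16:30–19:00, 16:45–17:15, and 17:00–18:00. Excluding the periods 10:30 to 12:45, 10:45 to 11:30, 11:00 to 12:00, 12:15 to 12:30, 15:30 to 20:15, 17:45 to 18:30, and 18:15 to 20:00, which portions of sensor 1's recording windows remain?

First set merges to 09:30–10:00, 16:00–19:15.
Second set merges to 10:30–12:45, 15:30–20:15.
09:30–10:00 is untouched.
16:00–19:15 lies entirely inside B → drops out.

09:30–10:00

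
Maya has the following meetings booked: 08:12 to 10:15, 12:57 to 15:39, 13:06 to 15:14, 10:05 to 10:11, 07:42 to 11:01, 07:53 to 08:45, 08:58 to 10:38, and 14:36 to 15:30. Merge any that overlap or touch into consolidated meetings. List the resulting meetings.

Sort by start: 07:42-11:01, 07:53-08:45, 08:12-10:15, 08:58-10:38, 10:05-10:11, 12:57-15:39, 13:06-15:14, 14:36-15:30.
07:53-08:45 overlaps/touches 07:42-11:01 → extend to 07:42-11:01.
08:12-10:15 overlaps/touches 07:42-11:01 → extend to 07:42-11:01.
08:58-10:38 overlaps/touches 07:42-11:01 → extend to 07:42-11:01.
10:05-10:11 overlaps/touches 07:42-11:01 → extend to 07:42-11:01.
12:57-15:39 is disjoint → start new block.
13:06-15:14 overlaps/touches 12:57-15:39 → extend to 12:57-15:39.
14:36-15:30 overlaps/touches 12:57-15:39 → extend to 12:57-15:39.

07:42-11:01, 12:57-15:39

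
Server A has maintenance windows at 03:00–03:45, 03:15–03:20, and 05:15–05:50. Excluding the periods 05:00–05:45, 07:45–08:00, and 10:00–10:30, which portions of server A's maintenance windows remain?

A, merged: 03:00–03:45, 05:15–05:50.
03:00–03:45: no B overlap → unchanged.
05:15–05:50 minus B → 05:45–05:50.

03:00–03:45, 05:45–05:50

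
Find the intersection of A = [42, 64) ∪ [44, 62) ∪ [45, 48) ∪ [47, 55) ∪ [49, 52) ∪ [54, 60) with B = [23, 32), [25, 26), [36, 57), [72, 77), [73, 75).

[42, 57)

Merge the first list: [42, 64).
Merge the second list: [23, 32), [36, 57), [72, 77).
[42, 64) meets the second set on [42, 57).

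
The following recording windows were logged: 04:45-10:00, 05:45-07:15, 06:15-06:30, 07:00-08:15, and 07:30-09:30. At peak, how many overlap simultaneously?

Walk the sorted start/end points keeping a running depth.
The depth first hits 3 at 06:15.

3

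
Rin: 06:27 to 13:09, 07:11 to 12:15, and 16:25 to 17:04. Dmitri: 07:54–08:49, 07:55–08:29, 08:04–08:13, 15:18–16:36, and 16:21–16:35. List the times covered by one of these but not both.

A, merged: 06:27–13:09, 16:25–17:04.
B, merged: 07:54–08:49, 15:18–16:36.
A but not B: 06:27–07:54, 08:49–13:09, 16:36–17:04.
B but not A: 15:18–16:25.
Combining gives A △ B.

06:27–07:54, 08:49–13:09, 15:18–16:25, 16:36–17:04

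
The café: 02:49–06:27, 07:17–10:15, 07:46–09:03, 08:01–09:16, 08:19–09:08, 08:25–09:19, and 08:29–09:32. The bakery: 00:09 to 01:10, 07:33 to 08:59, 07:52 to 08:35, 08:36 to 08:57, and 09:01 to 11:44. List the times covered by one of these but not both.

Merge the first list: 02:49–06:27, 07:17–10:15.
Merge the second list: 00:09–01:10, 07:33–08:59, 09:01–11:44.
Only in the first: 02:49–06:27, 07:17–07:33, 08:59–09:01.
Only in the second: 00:09–01:10, 10:15–11:44.
Together these are the periods covered by exactly one.

00:09–01:10, 02:49–06:27, 07:17–07:33, 08:59–09:01, 10:15–11:44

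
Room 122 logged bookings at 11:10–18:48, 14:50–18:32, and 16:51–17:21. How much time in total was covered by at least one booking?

7 h 38 min

Merged: 11:10-18:48.
Length: 7 h 38 min.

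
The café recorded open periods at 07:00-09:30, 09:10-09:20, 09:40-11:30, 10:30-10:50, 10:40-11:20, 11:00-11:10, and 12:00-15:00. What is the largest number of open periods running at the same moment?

3

Sweep endpoints in order; track running count of active intervals.
Peak of 3 reached at 10:40.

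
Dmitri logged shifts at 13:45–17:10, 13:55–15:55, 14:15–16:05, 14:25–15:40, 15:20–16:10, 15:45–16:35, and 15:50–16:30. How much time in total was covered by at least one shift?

3 h 25 min

Merged: 13:45-17:10.
Length: 3 h 25 min.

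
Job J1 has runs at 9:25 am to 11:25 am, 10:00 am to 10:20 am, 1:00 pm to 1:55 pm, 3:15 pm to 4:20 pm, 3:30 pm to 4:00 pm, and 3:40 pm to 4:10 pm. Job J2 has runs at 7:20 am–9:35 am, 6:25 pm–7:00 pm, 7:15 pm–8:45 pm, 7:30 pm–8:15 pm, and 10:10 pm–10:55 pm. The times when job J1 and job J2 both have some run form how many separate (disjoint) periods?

Merge the first list: 9:25 am-11:25 am, 1:00 pm-1:55 pm, 3:15 pm-4:20 pm.
Merge the second list: 7:20 am-9:35 am, 6:25 pm-7:00 pm, 7:15 pm-8:45 pm, 10:10 pm-10:55 pm.
A ∩ B = 9:25 am-9:35 am.
That is 1 disjoint piece.

1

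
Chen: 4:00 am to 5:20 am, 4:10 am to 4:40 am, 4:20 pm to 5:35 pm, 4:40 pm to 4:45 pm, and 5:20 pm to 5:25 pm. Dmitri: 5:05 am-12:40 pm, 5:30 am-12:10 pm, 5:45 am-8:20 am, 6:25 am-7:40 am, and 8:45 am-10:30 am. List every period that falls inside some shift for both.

Merge the first list: 4:00 am–5:20 am, 4:20 pm–5:35 pm.
Merge the second list: 5:05 am–12:40 pm.
4:00 am–5:20 am meets the second set on 5:05 am–5:20 am.
4:20 pm–5:35 pm: no overlap with the second set.

5:05 am–5:20 am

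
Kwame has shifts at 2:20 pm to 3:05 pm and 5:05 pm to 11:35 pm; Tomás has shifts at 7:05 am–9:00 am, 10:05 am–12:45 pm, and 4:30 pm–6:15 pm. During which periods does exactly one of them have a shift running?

7:05 am–9:00 am, 10:05 am–12:45 pm, 2:20 pm–3:05 pm, 4:30 pm–5:05 pm, 6:15 pm–11:35 pm

Only in the first: 2:20 pm–3:05 pm, 6:15 pm–11:35 pm.
Only in the second: 7:05 am–9:00 am, 10:05 am–12:45 pm, 4:30 pm–5:05 pm.
Together these are the periods covered by exactly one.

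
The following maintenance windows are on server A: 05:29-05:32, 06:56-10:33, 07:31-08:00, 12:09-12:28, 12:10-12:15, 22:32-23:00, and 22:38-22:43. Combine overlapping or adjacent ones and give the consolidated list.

06:56–10:33 is disjoint → start new block.
07:31–08:00 overlaps/touches 06:56–10:33 → extend to 06:56–10:33.
12:09–12:28 is disjoint → start new block.
12:10–12:15 overlaps/touches 12:09–12:28 → extend to 12:09–12:28.
22:32–23:00 is disjoint → start new block.
22:38–22:43 overlaps/touches 22:32–23:00 → extend to 22:32–23:00.

05:29–05:32, 06:56–10:33, 12:09–12:28, 22:32–23:00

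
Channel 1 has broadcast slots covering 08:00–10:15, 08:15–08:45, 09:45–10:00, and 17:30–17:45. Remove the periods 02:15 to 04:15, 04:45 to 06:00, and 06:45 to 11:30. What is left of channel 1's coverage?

17:30-17:45

First set merges to 08:00-10:15, 17:30-17:45.
08:00-10:15: fully covered by B → removed.
17:30-17:45: no B overlap → unchanged.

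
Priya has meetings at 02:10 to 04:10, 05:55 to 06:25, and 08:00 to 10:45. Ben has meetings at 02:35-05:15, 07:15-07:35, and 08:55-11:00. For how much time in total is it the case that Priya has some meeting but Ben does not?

1 h 50 min

A \ B = 02:10–02:35, 05:55–06:25, 08:00–08:55.
Total: 25 min + 30 min + 55 min = 1 h 50 min.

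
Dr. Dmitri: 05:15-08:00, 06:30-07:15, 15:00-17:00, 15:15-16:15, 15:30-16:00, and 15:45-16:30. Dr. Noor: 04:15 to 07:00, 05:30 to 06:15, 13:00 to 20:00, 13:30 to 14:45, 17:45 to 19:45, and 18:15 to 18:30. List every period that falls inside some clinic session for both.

Merge the first list: 05:15-08:00, 15:00-17:00.
Merge the second list: 04:15-07:00, 13:00-20:00.
05:15-08:00 ∩ B → 05:15-07:00.
15:00-17:00 ∩ B → 15:00-17:00.

05:15-07:00, 15:00-17:00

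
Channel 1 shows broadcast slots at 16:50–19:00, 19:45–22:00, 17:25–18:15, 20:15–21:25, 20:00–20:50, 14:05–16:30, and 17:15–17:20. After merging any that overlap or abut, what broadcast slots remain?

Sort by start: 14:05-16:30, 16:50-19:00, 17:15-17:20, 17:25-18:15, 19:45-22:00, 20:00-20:50, 20:15-21:25.
16:50-19:00 is disjoint → start new block.
17:15-17:20 overlaps/touches 16:50-19:00 → extend to 16:50-19:00.
17:25-18:15 overlaps/touches 16:50-19:00 → extend to 16:50-19:00.
19:45-22:00 is disjoint → start new block.
20:00-20:50 overlaps/touches 19:45-22:00 → extend to 19:45-22:00.
20:15-21:25 overlaps/touches 19:45-22:00 → extend to 19:45-22:00.

14:05-16:30, 16:50-19:00, 19:45-22:00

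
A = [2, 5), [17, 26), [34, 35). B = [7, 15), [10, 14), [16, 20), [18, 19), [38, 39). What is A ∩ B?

B, merged: [7, 15), [16, 20), [38, 39).
[2, 5): no overlap with the second set.
[17, 26) meets the second set on [17, 20).
[34, 35): no overlap with the second set.

[17, 20)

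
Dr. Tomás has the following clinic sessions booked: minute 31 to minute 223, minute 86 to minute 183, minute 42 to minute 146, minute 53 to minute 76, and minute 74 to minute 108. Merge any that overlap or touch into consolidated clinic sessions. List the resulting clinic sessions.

minute 31 to minute 223

Sort by start: minute 31 to minute 223, minute 42 to minute 146, minute 53 to minute 76, minute 74 to minute 108, minute 86 to minute 183.
minute 42 to minute 146 overlaps/touches minute 31 to minute 223 → extend to minute 31 to minute 223.
minute 53 to minute 76 overlaps/touches minute 31 to minute 223 → extend to minute 31 to minute 223.
minute 74 to minute 108 overlaps/touches minute 31 to minute 223 → extend to minute 31 to minute 223.
minute 86 to minute 183 overlaps/touches minute 31 to minute 223 → extend to minute 31 to minute 223.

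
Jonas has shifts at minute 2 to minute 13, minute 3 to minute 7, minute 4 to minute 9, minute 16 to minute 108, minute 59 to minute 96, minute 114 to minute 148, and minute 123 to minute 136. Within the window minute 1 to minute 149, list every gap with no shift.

minute 1 to minute 2, minute 13 to minute 16, minute 108 to minute 114, minute 148 to minute 149

Covered (merged): minute 2 to minute 13, minute 16 to minute 108, minute 114 to minute 148.
Gaps within minute 1 to minute 149: minute 1 to minute 2, minute 13 to minute 16, minute 108 to minute 114, minute 148 to minute 149.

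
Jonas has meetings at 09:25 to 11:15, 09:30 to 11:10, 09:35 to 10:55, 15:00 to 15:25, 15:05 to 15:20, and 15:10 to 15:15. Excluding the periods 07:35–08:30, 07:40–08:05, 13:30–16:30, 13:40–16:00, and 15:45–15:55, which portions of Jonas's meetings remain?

09:25-11:15

A, merged: 09:25-11:15, 15:00-15:25.
B, merged: 07:35-08:30, 13:30-16:30.
09:25-11:15: no B overlap → unchanged.
15:00-15:25: fully covered by B → removed.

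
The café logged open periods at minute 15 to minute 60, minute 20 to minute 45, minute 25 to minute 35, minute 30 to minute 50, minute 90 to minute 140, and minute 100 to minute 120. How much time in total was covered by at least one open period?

Merged: minute 15 to minute 60, minute 90 to minute 140.
Lengths: 45 minutes + 50 minutes = 95 minutes.

95 minutes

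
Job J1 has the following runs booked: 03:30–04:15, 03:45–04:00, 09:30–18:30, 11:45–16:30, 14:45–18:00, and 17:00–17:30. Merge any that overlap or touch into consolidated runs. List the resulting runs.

03:45–04:00 overlaps/touches 03:30–04:15 → extend to 03:30–04:15.
09:30–18:30 is disjoint → start new block.
11:45–16:30 overlaps/touches 09:30–18:30 → extend to 09:30–18:30.
14:45–18:00 overlaps/touches 09:30–18:30 → extend to 09:30–18:30.
17:00–17:30 overlaps/touches 09:30–18:30 → extend to 09:30–18:30.

03:30–04:15, 09:30–18:30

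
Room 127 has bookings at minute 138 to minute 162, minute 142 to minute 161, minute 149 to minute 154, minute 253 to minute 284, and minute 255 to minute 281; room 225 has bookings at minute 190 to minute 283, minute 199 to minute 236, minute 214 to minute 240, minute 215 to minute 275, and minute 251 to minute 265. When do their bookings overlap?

minute 253 to minute 283

Merge the first list: minute 138 to minute 162, minute 253 to minute 284.
Merge the second list: minute 190 to minute 283.
minute 138 to minute 162 meets no B interval.
minute 253 to minute 284 ∩ B → minute 253 to minute 283.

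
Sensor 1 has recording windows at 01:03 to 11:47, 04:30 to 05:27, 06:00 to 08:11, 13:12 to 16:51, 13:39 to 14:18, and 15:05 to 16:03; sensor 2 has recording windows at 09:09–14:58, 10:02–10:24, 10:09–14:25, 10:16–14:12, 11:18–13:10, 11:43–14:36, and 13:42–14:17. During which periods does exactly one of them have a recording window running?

A, merged: 01:03–11:47, 13:12–16:51.
B, merged: 09:09–14:58.
Only in the first: 01:03–09:09, 14:58–16:51.
Only in the second: 11:47–13:12.
Together these are the periods covered by exactly one.

01:03–09:09, 11:47–13:12, 14:58–16:51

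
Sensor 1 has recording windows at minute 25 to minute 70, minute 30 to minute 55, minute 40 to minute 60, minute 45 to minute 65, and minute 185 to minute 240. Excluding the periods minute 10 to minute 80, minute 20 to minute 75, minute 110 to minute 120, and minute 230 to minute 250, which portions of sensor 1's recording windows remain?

minute 185 to minute 230

Merge the first list: minute 25 to minute 70, minute 185 to minute 240.
Merge the second list: minute 10 to minute 80, minute 110 to minute 120, minute 230 to minute 250.
minute 25 to minute 70: fully covered by B → removed.
minute 185 to minute 240 minus B → minute 185 to minute 230.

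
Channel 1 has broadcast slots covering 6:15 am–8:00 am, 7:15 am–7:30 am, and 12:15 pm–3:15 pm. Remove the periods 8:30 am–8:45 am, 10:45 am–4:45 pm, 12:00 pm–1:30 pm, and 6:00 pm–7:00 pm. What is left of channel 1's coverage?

A, merged: 6:15 am–8:00 am, 12:15 pm–3:15 pm.
B, merged: 8:30 am–8:45 am, 10:45 am–4:45 pm, 6:00 pm–7:00 pm.
6:15 am–8:00 am: nothing removed.
12:15 pm–3:15 pm: entirely removed.

6:15 am–8:00 am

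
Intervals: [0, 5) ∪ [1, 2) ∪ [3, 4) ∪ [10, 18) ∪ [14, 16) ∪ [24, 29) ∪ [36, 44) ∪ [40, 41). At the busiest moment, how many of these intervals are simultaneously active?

2

At 1, 2 of the intervals are simultaneously active.
No point has more.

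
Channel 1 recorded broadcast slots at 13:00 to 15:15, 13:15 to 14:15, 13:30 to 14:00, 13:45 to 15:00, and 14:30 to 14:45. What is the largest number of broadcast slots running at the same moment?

4

Walk the sorted start/end points keeping a running depth.
The depth first hits 4 at 13:45.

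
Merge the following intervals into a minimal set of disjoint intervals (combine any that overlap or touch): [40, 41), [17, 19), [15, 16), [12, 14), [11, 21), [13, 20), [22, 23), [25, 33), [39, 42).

[11, 21) ∪ [22, 23) ∪ [25, 33) ∪ [39, 42)

Sort by start: [11, 21), [12, 14), [13, 20), [15, 16), [17, 19), [22, 23), [25, 33), [39, 42), [40, 41).
[12, 14) overlaps/touches [11, 21) → extend to [11, 21).
[13, 20) overlaps/touches [11, 21) → extend to [11, 21).
[15, 16) overlaps/touches [11, 21) → extend to [11, 21).
[17, 19) overlaps/touches [11, 21) → extend to [11, 21).
[22, 23) is disjoint → start new block.
[25, 33) is disjoint → start new block.
[39, 42) is disjoint → start new block.
[40, 41) overlaps/touches [39, 42) → extend to [39, 42).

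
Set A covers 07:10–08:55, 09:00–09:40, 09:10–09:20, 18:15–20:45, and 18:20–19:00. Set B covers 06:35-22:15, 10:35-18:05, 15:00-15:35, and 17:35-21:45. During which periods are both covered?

07:10–08:55, 09:00–09:40, 18:15–20:45

Merge the first list: 07:10–08:55, 09:00–09:40, 18:15–20:45.
Merge the second list: 06:35–22:15.
07:10–08:55 meets the second set on 07:10–08:55.
09:00–09:40 meets the second set on 09:00–09:40.
18:15–20:45 meets the second set on 18:15–20:45.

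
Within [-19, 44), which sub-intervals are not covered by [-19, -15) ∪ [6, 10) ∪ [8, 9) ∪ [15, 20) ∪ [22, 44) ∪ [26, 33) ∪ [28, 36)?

The merged coverage is [-19, -15), [6, 10), [15, 20), [22, 44).
Gaps within [-19, 44): [-15, 6), [10, 15), [20, 22).

[-15, 6) ∪ [10, 15) ∪ [20, 22)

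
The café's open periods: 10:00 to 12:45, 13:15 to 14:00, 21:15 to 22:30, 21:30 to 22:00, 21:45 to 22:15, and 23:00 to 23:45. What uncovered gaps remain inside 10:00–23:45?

After merging, the occupied span is 10:00-12:45, 13:15-14:00, 21:15-22:30, 23:00-23:45.
Gaps within 10:00-23:45: 12:45-13:15, 14:00-21:15, 22:30-23:00.

12:45-13:15, 14:00-21:15, 22:30-23:00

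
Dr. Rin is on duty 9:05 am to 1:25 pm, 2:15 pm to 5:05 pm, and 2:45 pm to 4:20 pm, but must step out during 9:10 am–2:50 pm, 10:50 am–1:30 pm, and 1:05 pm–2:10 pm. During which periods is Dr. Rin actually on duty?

9:05 am-9:10 am, 2:50 pm-5:05 pm

Merge the first list: 9:05 am-1:25 pm, 2:15 pm-5:05 pm.
Merge the second list: 9:10 am-2:50 pm.
9:05 am-1:25 pm \ B = 9:05 am-9:10 am.
2:15 pm-5:05 pm \ B = 2:50 pm-5:05 pm.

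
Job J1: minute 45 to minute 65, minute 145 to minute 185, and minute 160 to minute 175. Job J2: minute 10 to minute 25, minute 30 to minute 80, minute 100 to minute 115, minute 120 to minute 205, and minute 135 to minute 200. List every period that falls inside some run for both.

minute 45 to minute 65, minute 145 to minute 185

A, merged: minute 45 to minute 65, minute 145 to minute 185.
B, merged: minute 10 to minute 25, minute 30 to minute 80, minute 100 to minute 115, minute 120 to minute 205.
minute 45 to minute 65 overlaps B on minute 45 to minute 65.
minute 145 to minute 185 overlaps B on minute 145 to minute 185.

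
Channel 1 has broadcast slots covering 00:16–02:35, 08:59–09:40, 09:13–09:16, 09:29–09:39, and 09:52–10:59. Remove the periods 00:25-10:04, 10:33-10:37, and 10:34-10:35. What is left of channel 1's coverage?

A, merged: 00:16–02:35, 08:59–09:40, 09:52–10:59.
B, merged: 00:25–10:04, 10:33–10:37.
00:16–02:35 with B removed leaves 00:16–00:25.
08:59–09:40 lies entirely inside B → drops out.
09:52–10:59 with B removed leaves 10:04–10:33, 10:37–10:59.

00:16–00:25, 10:04–10:33, 10:37–10:59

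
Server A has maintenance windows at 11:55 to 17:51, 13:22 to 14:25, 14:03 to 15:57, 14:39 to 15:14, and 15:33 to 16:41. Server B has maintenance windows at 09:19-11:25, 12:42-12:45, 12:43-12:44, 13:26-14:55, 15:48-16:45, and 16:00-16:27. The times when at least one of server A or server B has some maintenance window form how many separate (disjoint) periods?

2

A, merged: 11:55–17:51.
B, merged: 09:19–11:25, 12:42–12:45, 13:26–14:55, 15:48–16:45.
A ∪ B = 09:19–11:25, 11:55–17:51.
That is 2 disjoint pieces.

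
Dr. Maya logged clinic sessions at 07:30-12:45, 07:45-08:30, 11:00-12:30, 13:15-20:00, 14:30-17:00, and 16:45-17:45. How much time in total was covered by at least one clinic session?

12 h

Merged: 07:30–12:45, 13:15–20:00.
Lengths: 5 h 15 min + 6 h 45 min = 12 h.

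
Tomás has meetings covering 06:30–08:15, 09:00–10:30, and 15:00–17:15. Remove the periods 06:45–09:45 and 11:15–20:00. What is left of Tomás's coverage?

06:30–08:15 with B removed leaves 06:30–06:45.
09:00–10:30 with B removed leaves 09:45–10:30.
15:00–17:15 lies entirely inside B → drops out.

06:30–06:45, 09:45–10:30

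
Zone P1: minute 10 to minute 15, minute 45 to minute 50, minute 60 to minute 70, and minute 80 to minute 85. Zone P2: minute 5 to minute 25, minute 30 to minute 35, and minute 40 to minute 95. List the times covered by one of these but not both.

minute 5 to minute 10, minute 15 to minute 25, minute 30 to minute 35, minute 40 to minute 45, minute 50 to minute 60, minute 70 to minute 80, minute 85 to minute 95

A \ B = none.
B \ A = minute 5 to minute 10, minute 15 to minute 25, minute 30 to minute 35, minute 40 to minute 45, minute 50 to minute 60, minute 70 to minute 80, minute 85 to minute 95.
Union of the two gives the symmetric difference.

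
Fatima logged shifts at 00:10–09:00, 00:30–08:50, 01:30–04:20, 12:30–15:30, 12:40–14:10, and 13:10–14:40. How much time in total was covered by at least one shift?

Merged: 00:10-09:00, 12:30-15:30.
Lengths: 8 h 50 min + 3 h = 11 h 50 min.

11 h 50 min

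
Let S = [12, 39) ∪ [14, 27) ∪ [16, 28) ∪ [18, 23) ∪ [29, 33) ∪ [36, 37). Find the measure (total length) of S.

27

Merged: [12, 39).
Length: 27.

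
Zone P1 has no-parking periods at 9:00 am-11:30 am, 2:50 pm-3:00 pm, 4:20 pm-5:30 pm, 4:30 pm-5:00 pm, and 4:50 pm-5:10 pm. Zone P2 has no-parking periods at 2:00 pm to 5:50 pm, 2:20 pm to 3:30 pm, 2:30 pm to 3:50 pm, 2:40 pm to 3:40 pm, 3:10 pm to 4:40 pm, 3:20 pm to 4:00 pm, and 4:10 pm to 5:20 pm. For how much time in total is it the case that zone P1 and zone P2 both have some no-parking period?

1 h 20 min

A, merged: 9:00 am–11:30 am, 2:50 pm–3:00 pm, 4:20 pm–5:30 pm.
B, merged: 2:00 pm–5:50 pm.
A ∩ B = 2:50 pm–3:00 pm, 4:20 pm–5:30 pm.
Total: 10 min + 1 h 10 min = 1 h 20 min.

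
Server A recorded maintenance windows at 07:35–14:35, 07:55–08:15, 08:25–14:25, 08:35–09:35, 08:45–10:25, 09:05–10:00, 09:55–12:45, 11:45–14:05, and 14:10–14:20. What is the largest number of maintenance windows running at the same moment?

5

At 09:05, 5 of the intervals are simultaneously active.
No point has more.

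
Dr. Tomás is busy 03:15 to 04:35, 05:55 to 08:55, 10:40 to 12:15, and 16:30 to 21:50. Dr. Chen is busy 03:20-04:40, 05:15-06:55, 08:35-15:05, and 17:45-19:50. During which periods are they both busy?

03:20–04:35, 05:55–06:55, 08:35–08:55, 10:40–12:15, 17:45–19:50

03:15–04:35 meets the second set on 03:20–04:35.
05:55–08:55 meets the second set on 05:55–06:55, 08:35–08:55.
10:40–12:15 meets the second set on 10:40–12:15.
16:30–21:50 meets the second set on 17:45–19:50.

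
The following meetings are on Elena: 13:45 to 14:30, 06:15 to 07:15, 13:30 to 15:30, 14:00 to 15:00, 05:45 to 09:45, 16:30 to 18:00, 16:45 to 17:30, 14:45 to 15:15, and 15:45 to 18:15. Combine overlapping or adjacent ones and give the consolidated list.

Sort by start: 05:45-09:45, 06:15-07:15, 13:30-15:30, 13:45-14:30, 14:00-15:00, 14:45-15:15, 15:45-18:15, 16:30-18:00, 16:45-17:30.
06:15-07:15 overlaps/touches 05:45-09:45 → extend to 05:45-09:45.
13:30-15:30 is disjoint → start new block.
13:45-14:30 overlaps/touches 13:30-15:30 → extend to 13:30-15:30.
14:00-15:00 overlaps/touches 13:30-15:30 → extend to 13:30-15:30.
14:45-15:15 overlaps/touches 13:30-15:30 → extend to 13:30-15:30.
15:45-18:15 is disjoint → start new block.
16:30-18:00 overlaps/touches 15:45-18:15 → extend to 15:45-18:15.
16:45-17:30 overlaps/touches 15:45-18:15 → extend to 15:45-18:15.

05:45-09:45, 13:30-15:30, 15:45-18:15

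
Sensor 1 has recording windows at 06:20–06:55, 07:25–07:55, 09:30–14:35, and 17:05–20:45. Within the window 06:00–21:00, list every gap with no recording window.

After merging, the occupied span is 06:20–06:55, 07:25–07:55, 09:30–14:35, 17:05–20:45.
Complement within 06:00–21:00: 06:00–06:20, 06:55–07:25, 07:55–09:30, 14:35–17:05, 20:45–21:00.

06:00–06:20, 06:55–07:25, 07:55–09:30, 14:35–17:05, 20:45–21:00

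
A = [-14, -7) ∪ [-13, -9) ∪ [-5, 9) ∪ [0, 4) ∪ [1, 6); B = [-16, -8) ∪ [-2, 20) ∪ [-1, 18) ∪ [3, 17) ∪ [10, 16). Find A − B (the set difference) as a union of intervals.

[-8, -7) ∪ [-5, -2)

Merge the first list: [-14, -7), [-5, 9).
Merge the second list: [-16, -8), [-2, 20).
[-14, -7) minus B → [-8, -7).
[-5, 9) minus B → [-5, -2).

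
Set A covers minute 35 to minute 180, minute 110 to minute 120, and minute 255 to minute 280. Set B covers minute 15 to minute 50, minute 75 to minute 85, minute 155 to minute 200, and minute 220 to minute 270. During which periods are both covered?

minute 35 to minute 50, minute 75 to minute 85, minute 155 to minute 180, minute 255 to minute 270

A, merged: minute 35 to minute 180, minute 255 to minute 280.
minute 35 to minute 180 ∩ B → minute 35 to minute 50, minute 75 to minute 85, minute 155 to minute 180.
minute 255 to minute 280 ∩ B → minute 255 to minute 270.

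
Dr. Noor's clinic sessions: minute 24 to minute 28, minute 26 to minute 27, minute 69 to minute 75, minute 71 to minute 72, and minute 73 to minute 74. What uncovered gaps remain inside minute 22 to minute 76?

minute 22 to minute 24, minute 28 to minute 69, minute 75 to minute 76

Covered (merged): minute 24 to minute 28, minute 69 to minute 75.
Complement within minute 22 to minute 76: minute 22 to minute 24, minute 28 to minute 69, minute 75 to minute 76.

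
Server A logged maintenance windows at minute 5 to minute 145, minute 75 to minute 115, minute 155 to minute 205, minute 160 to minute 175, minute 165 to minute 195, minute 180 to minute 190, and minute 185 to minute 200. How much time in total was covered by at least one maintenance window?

Merged: minute 5 to minute 145, minute 155 to minute 205.
Lengths: 140 minutes + 50 minutes = 190 minutes.

190 minutes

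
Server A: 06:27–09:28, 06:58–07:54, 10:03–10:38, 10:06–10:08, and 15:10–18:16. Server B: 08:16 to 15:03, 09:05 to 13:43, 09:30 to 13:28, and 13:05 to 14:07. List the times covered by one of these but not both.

06:27–08:16, 09:28–10:03, 10:38–15:03, 15:10–18:16

First set merges to 06:27–09:28, 10:03–10:38, 15:10–18:16.
Second set merges to 08:16–15:03.
A but not B: 06:27–08:16, 15:10–18:16.
B but not A: 09:28–10:03, 10:38–15:03.
Combining gives A △ B.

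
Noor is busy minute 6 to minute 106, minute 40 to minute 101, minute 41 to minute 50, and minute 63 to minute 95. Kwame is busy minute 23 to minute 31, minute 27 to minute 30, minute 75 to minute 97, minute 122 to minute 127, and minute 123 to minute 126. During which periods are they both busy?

minute 23 to minute 31, minute 75 to minute 97

A, merged: minute 6 to minute 106.
B, merged: minute 23 to minute 31, minute 75 to minute 97, minute 122 to minute 127.
minute 6 to minute 106 overlaps B on minute 23 to minute 31, minute 75 to minute 97.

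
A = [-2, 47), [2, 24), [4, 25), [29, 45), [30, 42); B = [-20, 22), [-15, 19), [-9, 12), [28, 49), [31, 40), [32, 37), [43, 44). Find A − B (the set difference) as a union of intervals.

First set merges to [-2, 47).
Second set merges to [-20, 22), [28, 49).
[-2, 47) minus B → [22, 28).

[22, 28)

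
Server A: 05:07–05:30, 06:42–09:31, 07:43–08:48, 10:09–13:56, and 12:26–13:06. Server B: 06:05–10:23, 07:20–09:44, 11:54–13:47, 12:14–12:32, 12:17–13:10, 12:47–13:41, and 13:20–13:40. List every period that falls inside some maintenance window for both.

First set merges to 05:07-05:30, 06:42-09:31, 10:09-13:56.
Second set merges to 06:05-10:23, 11:54-13:47.
05:07-05:30 meets no B interval.
06:42-09:31 ∩ B → 06:42-09:31.
10:09-13:56 ∩ B → 10:09-10:23, 11:54-13:47.

06:42-09:31, 10:09-10:23, 11:54-13:47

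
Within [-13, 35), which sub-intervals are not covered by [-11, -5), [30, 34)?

After merging, the occupied span is [-11, -5), [30, 34).
Complement within [-13, 35): [-13, -11), [-5, 30), [34, 35).

[-13, -11) ∪ [-5, 30) ∪ [34, 35)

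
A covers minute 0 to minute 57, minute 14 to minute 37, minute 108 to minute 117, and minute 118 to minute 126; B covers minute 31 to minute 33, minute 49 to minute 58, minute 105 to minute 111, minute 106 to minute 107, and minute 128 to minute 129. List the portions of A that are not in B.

minute 0 to minute 31, minute 33 to minute 49, minute 111 to minute 117, minute 118 to minute 126

Merge the first list: minute 0 to minute 57, minute 108 to minute 117, minute 118 to minute 126.
Merge the second list: minute 31 to minute 33, minute 49 to minute 58, minute 105 to minute 111, minute 128 to minute 129.
minute 0 to minute 57 with B removed leaves minute 0 to minute 31, minute 33 to minute 49.
minute 108 to minute 117 with B removed leaves minute 111 to minute 117.
minute 118 to minute 126 is untouched.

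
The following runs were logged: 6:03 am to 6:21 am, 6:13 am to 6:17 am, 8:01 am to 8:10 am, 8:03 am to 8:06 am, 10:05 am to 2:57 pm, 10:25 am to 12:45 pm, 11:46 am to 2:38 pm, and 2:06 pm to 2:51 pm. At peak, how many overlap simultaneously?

3

Sweep endpoints in order; track running count of active intervals.
Peak of 3 reached at 11:46 am.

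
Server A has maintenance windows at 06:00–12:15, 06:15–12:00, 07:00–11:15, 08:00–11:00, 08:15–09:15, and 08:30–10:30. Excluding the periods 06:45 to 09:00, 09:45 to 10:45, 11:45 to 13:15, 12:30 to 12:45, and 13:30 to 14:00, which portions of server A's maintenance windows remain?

06:00–06:45, 09:00–09:45, 10:45–11:45

A, merged: 06:00–12:15.
B, merged: 06:45–09:00, 09:45–10:45, 11:45–13:15, 13:30–14:00.
06:00–12:15 \ B = 06:00–06:45, 09:00–09:45, 10:45–11:45.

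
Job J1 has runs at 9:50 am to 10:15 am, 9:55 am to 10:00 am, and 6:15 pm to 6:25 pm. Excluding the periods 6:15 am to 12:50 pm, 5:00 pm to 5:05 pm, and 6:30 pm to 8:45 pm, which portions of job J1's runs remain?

6:15 pm–6:25 pm

Merge the first list: 9:50 am–10:15 am, 6:15 pm–6:25 pm.
9:50 am–10:15 am lies entirely inside B → drops out.
6:15 pm–6:25 pm is untouched.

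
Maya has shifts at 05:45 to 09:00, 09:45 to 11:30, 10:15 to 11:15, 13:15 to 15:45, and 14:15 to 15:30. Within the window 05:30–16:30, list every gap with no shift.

After merging, the occupied span is 05:45-09:00, 09:45-11:30, 13:15-15:45.
Gaps within 05:30-16:30: 05:30-05:45, 09:00-09:45, 11:30-13:15, 15:45-16:30.

05:30-05:45, 09:00-09:45, 11:30-13:15, 15:45-16:30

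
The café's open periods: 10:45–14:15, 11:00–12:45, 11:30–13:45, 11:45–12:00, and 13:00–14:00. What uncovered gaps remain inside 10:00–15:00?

10:00–10:45, 14:15–15:00

The merged coverage is 10:45–14:15.
Gaps within 10:00–15:00: 10:00–10:45, 14:15–15:00.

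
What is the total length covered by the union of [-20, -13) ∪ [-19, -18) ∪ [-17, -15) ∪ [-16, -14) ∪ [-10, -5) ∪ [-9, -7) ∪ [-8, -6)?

Merged: [-20, -13), [-10, -5).
Lengths: 7 + 5 = 12.

12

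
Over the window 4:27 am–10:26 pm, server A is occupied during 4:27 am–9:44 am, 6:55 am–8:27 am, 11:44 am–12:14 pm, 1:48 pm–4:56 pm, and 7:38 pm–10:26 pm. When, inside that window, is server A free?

The merged coverage is 4:27 am–9:44 am, 11:44 am–12:14 pm, 1:48 pm–4:56 pm, 7:38 pm–10:26 pm.
Uncovered inside 4:27 am–10:26 pm: 9:44 am–11:44 am, 12:14 pm–1:48 pm, 4:56 pm–7:38 pm.

9:44 am–11:44 am, 12:14 pm–1:48 pm, 4:56 pm–7:38 pm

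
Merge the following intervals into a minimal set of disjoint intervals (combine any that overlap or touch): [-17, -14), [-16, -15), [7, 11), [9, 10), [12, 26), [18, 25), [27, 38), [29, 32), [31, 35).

[-16, -15) overlaps/touches [-17, -14) → extend to [-17, -14).
[7, 11) is disjoint → start new block.
[9, 10) overlaps/touches [7, 11) → extend to [7, 11).
[12, 26) is disjoint → start new block.
[18, 25) overlaps/touches [12, 26) → extend to [12, 26).
[27, 38) is disjoint → start new block.
[29, 32) overlaps/touches [27, 38) → extend to [27, 38).
[31, 35) overlaps/touches [27, 38) → extend to [27, 38).

[-17, -14) ∪ [7, 11) ∪ [12, 26) ∪ [27, 38)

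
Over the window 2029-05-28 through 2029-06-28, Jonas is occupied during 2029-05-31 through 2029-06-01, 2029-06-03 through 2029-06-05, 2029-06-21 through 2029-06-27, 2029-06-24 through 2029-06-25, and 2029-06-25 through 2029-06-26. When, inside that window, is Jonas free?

Covered (merged): 2029-05-31 through 2029-06-01, 2029-06-03 through 2029-06-05, 2029-06-21 through 2029-06-27.
Gaps within 2029-05-28 through 2029-06-28: 2029-05-28 through 2029-05-30, 2029-06-02 through 2029-06-02, 2029-06-06 through 2029-06-20, 2029-06-28 through 2029-06-28.

2029-05-28 through 2029-05-30, 2029-06-02 through 2029-06-02, 2029-06-06 through 2029-06-20, 2029-06-28 through 2029-06-28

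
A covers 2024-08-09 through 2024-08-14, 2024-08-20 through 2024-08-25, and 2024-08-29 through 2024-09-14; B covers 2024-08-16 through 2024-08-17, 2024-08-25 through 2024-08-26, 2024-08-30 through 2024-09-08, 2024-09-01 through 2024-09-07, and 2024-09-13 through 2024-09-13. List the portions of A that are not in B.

2024-08-09 through 2024-08-14, 2024-08-20 through 2024-08-24, 2024-08-29 through 2024-08-29, 2024-09-09 through 2024-09-12, 2024-09-14 through 2024-09-14

B, merged: 2024-08-16 through 2024-08-17, 2024-08-25 through 2024-08-26, 2024-08-30 through 2024-09-08, 2024-09-13 through 2024-09-13.
2024-08-09 through 2024-08-14 is untouched.
2024-08-20 through 2024-08-25 with B removed leaves 2024-08-20 through 2024-08-24.
2024-08-29 through 2024-09-14 with B removed leaves 2024-08-29 through 2024-08-29, 2024-09-09 through 2024-09-12, 2024-09-14 through 2024-09-14.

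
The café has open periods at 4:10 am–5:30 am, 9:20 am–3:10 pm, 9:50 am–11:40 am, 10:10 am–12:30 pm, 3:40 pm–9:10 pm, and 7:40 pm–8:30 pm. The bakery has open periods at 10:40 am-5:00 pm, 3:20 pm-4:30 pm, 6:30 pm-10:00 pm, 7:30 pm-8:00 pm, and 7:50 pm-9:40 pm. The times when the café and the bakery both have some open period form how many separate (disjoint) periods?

First set merges to 4:10 am–5:30 am, 9:20 am–3:10 pm, 3:40 pm–9:10 pm.
Second set merges to 10:40 am–5:00 pm, 6:30 pm–10:00 pm.
A ∩ B = 10:40 am–3:10 pm, 3:40 pm–5:00 pm, 6:30 pm–9:10 pm.
That is 3 disjoint pieces.

3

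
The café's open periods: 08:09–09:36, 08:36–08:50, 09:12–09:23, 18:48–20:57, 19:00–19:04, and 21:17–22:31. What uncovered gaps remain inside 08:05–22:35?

After merging, the occupied span is 08:09–09:36, 18:48–20:57, 21:17–22:31.
Complement within 08:05–22:35: 08:05–08:09, 09:36–18:48, 20:57–21:17, 22:31–22:35.

08:05–08:09, 09:36–18:48, 20:57–21:17, 22:31–22:35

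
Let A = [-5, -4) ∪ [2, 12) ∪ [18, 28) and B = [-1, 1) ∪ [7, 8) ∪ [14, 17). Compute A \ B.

[-5, -4) ∪ [2, 7) ∪ [8, 12) ∪ [18, 28)

[-5, -4) is untouched.
[2, 12) with B removed leaves [2, 7), [8, 12).
[18, 28) is untouched.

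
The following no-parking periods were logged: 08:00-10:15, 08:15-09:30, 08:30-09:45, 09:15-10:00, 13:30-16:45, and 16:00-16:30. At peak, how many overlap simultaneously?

4

Sweep endpoints in order; track running count of active intervals.
Peak of 4 reached at 09:15.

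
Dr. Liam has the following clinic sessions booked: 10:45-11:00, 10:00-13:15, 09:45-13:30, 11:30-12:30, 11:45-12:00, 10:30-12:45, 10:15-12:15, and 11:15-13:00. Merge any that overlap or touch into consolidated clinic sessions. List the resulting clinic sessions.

09:45-13:30

Sort by start: 09:45-13:30, 10:00-13:15, 10:15-12:15, 10:30-12:45, 10:45-11:00, 11:15-13:00, 11:30-12:30, 11:45-12:00.
10:00-13:15 overlaps/touches 09:45-13:30 → extend to 09:45-13:30.
10:15-12:15 overlaps/touches 09:45-13:30 → extend to 09:45-13:30.
10:30-12:45 overlaps/touches 09:45-13:30 → extend to 09:45-13:30.
10:45-11:00 overlaps/touches 09:45-13:30 → extend to 09:45-13:30.
11:15-13:00 overlaps/touches 09:45-13:30 → extend to 09:45-13:30.
11:30-12:30 overlaps/touches 09:45-13:30 → extend to 09:45-13:30.
11:45-12:00 overlaps/touches 09:45-13:30 → extend to 09:45-13:30.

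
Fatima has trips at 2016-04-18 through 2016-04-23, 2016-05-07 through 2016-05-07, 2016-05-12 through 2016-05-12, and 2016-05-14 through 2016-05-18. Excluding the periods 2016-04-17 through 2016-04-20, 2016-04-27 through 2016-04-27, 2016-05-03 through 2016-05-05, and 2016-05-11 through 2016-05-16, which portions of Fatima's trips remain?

2016-04-18 through 2016-04-23 minus B → 2016-04-21 through 2016-04-23.
2016-05-07 through 2016-05-07: no B overlap → unchanged.
2016-05-12 through 2016-05-12: fully covered by B → removed.
2016-05-14 through 2016-05-18 minus B → 2016-05-17 through 2016-05-18.

2016-04-21 through 2016-04-23, 2016-05-07 through 2016-05-07, 2016-05-17 through 2016-05-18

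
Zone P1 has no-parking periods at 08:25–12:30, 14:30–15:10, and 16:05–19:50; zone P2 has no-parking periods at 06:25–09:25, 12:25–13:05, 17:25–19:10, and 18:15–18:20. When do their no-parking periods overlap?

Merge the second list: 06:25-09:25, 12:25-13:05, 17:25-19:10.
08:25-12:30 overlaps B on 08:25-09:25, 12:25-12:30.
14:30-15:10 falls entirely outside B.
16:05-19:50 overlaps B on 17:25-19:10.

08:25-09:25, 12:25-12:30, 17:25-19:10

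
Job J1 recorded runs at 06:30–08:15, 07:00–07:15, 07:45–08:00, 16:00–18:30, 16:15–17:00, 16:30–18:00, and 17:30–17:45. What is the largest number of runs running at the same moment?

3

At 16:30, 3 of the intervals are simultaneously active.
No point has more.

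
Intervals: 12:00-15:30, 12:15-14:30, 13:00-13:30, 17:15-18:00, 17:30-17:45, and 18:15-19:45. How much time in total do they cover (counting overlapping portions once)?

Merged: 12:00–15:30, 17:15–18:00, 18:15–19:45.
Lengths: 3 h 30 min + 45 min + 1 h 30 min = 5 h 45 min.

5 h 45 min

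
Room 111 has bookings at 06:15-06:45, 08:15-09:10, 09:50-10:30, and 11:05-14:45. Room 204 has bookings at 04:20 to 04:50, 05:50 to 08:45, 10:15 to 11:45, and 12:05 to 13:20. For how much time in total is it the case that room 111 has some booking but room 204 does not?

A \ B = 08:45–09:10, 09:50–10:15, 11:45–12:05, 13:20–14:45.
Total: 25 min + 25 min + 20 min + 1 h 25 min = 2 h 35 min.

2 h 35 min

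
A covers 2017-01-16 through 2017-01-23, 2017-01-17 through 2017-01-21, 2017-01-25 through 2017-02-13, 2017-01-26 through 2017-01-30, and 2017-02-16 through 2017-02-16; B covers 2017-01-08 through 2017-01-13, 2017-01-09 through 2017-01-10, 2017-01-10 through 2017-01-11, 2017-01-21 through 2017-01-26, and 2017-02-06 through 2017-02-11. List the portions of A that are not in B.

A, merged: 2017-01-16 through 2017-01-23, 2017-01-25 through 2017-02-13, 2017-02-16 through 2017-02-16.
B, merged: 2017-01-08 through 2017-01-13, 2017-01-21 through 2017-01-26, 2017-02-06 through 2017-02-11.
2017-01-16 through 2017-01-23 minus B → 2017-01-16 through 2017-01-20.
2017-01-25 through 2017-02-13 minus B → 2017-01-27 through 2017-02-05, 2017-02-12 through 2017-02-13.
2017-02-16 through 2017-02-16: no B overlap → unchanged.

2017-01-16 through 2017-01-20, 2017-01-27 through 2017-02-05, 2017-02-12 through 2017-02-13, 2017-02-16 through 2017-02-16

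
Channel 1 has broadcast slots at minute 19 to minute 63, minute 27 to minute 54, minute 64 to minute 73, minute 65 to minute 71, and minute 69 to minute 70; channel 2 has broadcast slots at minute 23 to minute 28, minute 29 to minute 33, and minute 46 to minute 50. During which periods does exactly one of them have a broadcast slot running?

minute 19 to minute 23, minute 28 to minute 29, minute 33 to minute 46, minute 50 to minute 63, minute 64 to minute 73

Merge the first list: minute 19 to minute 63, minute 64 to minute 73.
A \ B = minute 19 to minute 23, minute 28 to minute 29, minute 33 to minute 46, minute 50 to minute 63, minute 64 to minute 73.
B \ A = none.
Union of the two gives the symmetric difference.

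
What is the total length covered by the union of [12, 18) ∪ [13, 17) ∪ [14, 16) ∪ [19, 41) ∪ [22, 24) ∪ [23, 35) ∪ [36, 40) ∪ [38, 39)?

28

Merged: [12, 18), [19, 41).
Lengths: 6 + 22 = 28.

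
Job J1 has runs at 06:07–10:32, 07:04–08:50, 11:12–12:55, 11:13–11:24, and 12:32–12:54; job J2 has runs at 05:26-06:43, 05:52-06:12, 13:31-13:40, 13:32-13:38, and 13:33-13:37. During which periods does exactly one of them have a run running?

05:26-06:07, 06:43-10:32, 11:12-12:55, 13:31-13:40

First set merges to 06:07-10:32, 11:12-12:55.
Second set merges to 05:26-06:43, 13:31-13:40.
Only in the first: 06:43-10:32, 11:12-12:55.
Only in the second: 05:26-06:07, 13:31-13:40.
Together these are the periods covered by exactly one.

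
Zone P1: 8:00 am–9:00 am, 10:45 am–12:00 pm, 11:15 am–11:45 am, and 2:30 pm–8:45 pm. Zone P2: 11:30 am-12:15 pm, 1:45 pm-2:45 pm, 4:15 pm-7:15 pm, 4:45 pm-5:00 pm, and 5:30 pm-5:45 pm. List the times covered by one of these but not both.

A, merged: 8:00 am–9:00 am, 10:45 am–12:00 pm, 2:30 pm–8:45 pm.
B, merged: 11:30 am–12:15 pm, 1:45 pm–2:45 pm, 4:15 pm–7:15 pm.
A but not B: 8:00 am–9:00 am, 10:45 am–11:30 am, 2:45 pm–4:15 pm, 7:15 pm–8:45 pm.
B but not A: 12:00 pm–12:15 pm, 1:45 pm–2:30 pm.
Combining gives A △ B.

8:00 am–9:00 am, 10:45 am–11:30 am, 12:00 pm–12:15 pm, 1:45 pm–2:30 pm, 2:45 pm–4:15 pm, 7:15 pm–8:45 pm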